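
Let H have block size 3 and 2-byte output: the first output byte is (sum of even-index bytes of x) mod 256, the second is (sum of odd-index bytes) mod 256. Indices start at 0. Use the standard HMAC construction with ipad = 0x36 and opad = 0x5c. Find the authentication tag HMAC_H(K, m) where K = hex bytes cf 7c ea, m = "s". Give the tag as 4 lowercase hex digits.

Key hex bytes cf 7c ea is exactly B = 3 bytes: K' = cf 7c ea.
K' ⊕ ipad = f9 4a dc.  K' ⊕ opad = 93 20 b6.
Inner input = (K'⊕ipad) ∥ m = f9 4a dc ∥ 73.
Inner hash: even-index sum = 469 mod 256 = 213; odd-index sum = 189 mod 256 = 189 → d5 bd.
Outer input = (K'⊕opad) ∥ inner = 93 20 b6 ∥ d5 bd.
Outer hash (tag): even-index sum = 518 mod 256 = 6; odd-index sum = 245 mod 256 = 245 → 06 f5.

06f5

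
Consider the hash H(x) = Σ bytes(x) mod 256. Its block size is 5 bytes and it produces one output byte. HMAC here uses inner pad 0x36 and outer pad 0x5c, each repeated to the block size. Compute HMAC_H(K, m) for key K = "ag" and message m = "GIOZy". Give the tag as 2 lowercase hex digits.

Key "ag" = 61 67 is 2 bytes ≤ B = 5; zero-pad to 5 bytes: K' = 61 67 00 00 00.
K' ⊕ ipad = 57 51 36 36 36.  K' ⊕ opad = 3d 3b 5c 5c 5c.
Inner input = (K'⊕ipad) ∥ m = 57 51 36 36 36 ∥ 47 49 4f 5a 79.
Inner hash: sum = 87+81+54+54+54+71+73+79+90+121 = 764; mod 256 = 252 → fc.
Outer input = (K'⊕opad) ∥ inner = 3d 3b 5c 5c 5c ∥ fc.
Outer hash (tag): sum = 61+59+92+92+92+252 = 648; mod 256 = 136 → 88.

88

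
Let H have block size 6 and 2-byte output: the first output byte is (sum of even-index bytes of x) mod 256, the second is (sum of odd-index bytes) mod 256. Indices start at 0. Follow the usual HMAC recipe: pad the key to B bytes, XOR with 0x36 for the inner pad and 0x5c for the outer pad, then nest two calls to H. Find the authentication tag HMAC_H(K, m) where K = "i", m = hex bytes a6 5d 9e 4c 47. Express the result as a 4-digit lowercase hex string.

Key "i" = 69 is 1 byte ≤ B = 6; zero-pad to 6 bytes: K' = 69 00 00 00 00 00.
K' ⊕ ipad = 5f 36 36 36 36 36.  K' ⊕ opad = 35 5c 5c 5c 5c 5c.
Inner input = (K'⊕ipad) ∥ m = 5f 36 36 36 36 36 ∥ a6 5d 9e 4c 47.
Inner hash: even-index sum = 598 mod 256 = 86; odd-index sum = 331 mod 256 = 75 → 56 4b.
Outer input = (K'⊕opad) ∥ inner = 35 5c 5c 5c 5c 5c ∥ 56 4b.
Outer hash (tag): even-index sum = 323 mod 256 = 67; odd-index sum = 351 mod 256 = 95 → 43 5f.

435f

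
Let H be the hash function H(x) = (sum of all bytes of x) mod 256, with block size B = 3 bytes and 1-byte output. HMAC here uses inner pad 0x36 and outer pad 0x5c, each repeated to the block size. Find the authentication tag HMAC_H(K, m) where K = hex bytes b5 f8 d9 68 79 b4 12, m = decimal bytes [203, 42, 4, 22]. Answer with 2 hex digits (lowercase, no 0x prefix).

bf

Key hex bytes b5 f8 d9 68 79 b4 12 is 7 bytes > B = 3, so hash it first: H(key) = 2d, then zero-pad to 3 bytes: K' = 2d 00 00.
K' ⊕ ipad = 1b 36 36.  K' ⊕ opad = 71 5c 5c.
Inner input = (K'⊕ipad) ∥ m = 1b 36 36 ∥ cb 2a 04 16.
Inner hash: sum = 27+54+54+203+42+4+22 = 406; mod 256 = 150 → 96.
Outer input = (K'⊕opad) ∥ inner = 71 5c 5c ∥ 96.
Outer hash (tag): sum = 113+92+92+150 = 447; mod 256 = 191 → bf.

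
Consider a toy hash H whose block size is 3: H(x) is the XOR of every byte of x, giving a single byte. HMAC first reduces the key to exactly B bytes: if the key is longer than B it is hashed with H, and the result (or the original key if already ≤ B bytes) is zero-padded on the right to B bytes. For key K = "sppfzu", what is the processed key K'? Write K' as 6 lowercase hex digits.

|K| = 6 > B = 3, so first hash the key.
H(K): XOR 73⊕70⊕70⊕66⊕7a⊕75 = 1a.
Zero-pad H(K) = 1a to 3 bytes: K' = 1a 00 00.

1a0000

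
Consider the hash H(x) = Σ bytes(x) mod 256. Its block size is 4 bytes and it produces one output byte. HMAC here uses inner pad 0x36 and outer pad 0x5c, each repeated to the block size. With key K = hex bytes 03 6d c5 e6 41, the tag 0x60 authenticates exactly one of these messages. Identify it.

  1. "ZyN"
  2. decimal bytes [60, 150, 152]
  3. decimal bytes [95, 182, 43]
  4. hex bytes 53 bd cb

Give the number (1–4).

3

Key hex bytes 03 6d c5 e6 41 is 5 bytes > B = 4, so hash it first: H(key) = 5c, then zero-pad to 4 bytes: K' = 5c 00 00 00.
K' ⊕ ipad = 6a 36 36 36; K' ⊕ opad = 00 5c 5c 5c.
m1: inner = H(6a 36 36 36 5a 79 4e) = 2d; tag = H(00 5c 5c 5c 2d) = 41
m2: inner = H(6a 36 36 36 3c 96 98) = 76; tag = H(00 5c 5c 5c 76) = 8a
m3: inner = H(6a 36 36 36 5f b6 2b) = 4c; tag = H(00 5c 5c 5c 4c) = 60 ← matches
m4: inner = H(6a 36 36 36 53 bd cb) = e7; tag = H(00 5c 5c 5c e7) = fb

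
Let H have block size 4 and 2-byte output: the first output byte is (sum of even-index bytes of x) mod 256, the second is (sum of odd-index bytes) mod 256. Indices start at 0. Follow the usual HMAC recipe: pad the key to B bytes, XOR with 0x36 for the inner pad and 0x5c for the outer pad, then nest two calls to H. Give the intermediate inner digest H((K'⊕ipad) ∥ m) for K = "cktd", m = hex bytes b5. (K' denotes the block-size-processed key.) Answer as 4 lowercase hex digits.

Key "cktd" = 63 6b 74 64 is exactly B = 4 bytes: K' = 63 6b 74 64.
K' ⊕ ipad = 55 5d 42 52.
Inner input = 55 5d 42 52 ∥ b5.
Inner hash: even-index sum = 332 mod 256 = 76; odd-index sum = 175 mod 256 = 175 → 4c af.

4caf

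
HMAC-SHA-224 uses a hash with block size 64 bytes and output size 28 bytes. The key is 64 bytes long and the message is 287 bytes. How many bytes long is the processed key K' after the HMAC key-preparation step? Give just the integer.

64

Key is 64 ≤ 64 bytes, zero-padded: |K'| = 64.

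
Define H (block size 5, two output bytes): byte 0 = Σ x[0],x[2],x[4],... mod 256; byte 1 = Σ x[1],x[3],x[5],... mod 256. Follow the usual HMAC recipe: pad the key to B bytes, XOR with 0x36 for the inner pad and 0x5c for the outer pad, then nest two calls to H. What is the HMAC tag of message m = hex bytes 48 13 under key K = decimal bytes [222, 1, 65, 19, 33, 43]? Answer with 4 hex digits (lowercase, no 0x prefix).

Key decimal bytes [222, 1, 65, 19, 33, 43] = de 01 41 13 21 2b is 6 bytes > B = 5, so hash it first: H(key) = 40 3f, then zero-pad to 5 bytes: K' = 40 3f 00 00 00.
K' ⊕ ipad = 76 09 36 36 36.  K' ⊕ opad = 1c 63 5c 5c 5c.
Inner input = (K'⊕ipad) ∥ m = 76 09 36 36 36 ∥ 48 13.
Inner hash: even-index sum = 245 mod 256 = 245; odd-index sum = 135 mod 256 = 135 → f5 87.
Outer input = (K'⊕opad) ∥ inner = 1c 63 5c 5c 5c ∥ f5 87.
Outer hash (tag): even-index sum = 347 mod 256 = 91; odd-index sum = 436 mod 256 = 180 → 5b b4.

5bb4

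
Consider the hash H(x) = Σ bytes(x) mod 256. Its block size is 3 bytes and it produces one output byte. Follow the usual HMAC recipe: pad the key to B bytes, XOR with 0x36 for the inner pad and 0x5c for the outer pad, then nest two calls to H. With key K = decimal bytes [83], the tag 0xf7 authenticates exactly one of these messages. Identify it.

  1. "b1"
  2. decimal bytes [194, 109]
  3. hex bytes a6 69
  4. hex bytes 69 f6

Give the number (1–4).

4

Key decimal bytes [83] = 53 is 1 byte ≤ B = 3; zero-pad to 3 bytes: K' = 53 00 00.
K' ⊕ ipad = 65 36 36; K' ⊕ opad = 0f 5c 5c.
m1: inner = H(65 36 36 62 31) = 64; tag = H(0f 5c 5c 64) = 2b
m2: inner = H(65 36 36 c2 6d) = 00; tag = H(0f 5c 5c 00) = c7
m3: inner = H(65 36 36 a6 69) = e0; tag = H(0f 5c 5c e0) = a7
m4: inner = H(65 36 36 69 f6) = 30; tag = H(0f 5c 5c 30) = f7 ← matches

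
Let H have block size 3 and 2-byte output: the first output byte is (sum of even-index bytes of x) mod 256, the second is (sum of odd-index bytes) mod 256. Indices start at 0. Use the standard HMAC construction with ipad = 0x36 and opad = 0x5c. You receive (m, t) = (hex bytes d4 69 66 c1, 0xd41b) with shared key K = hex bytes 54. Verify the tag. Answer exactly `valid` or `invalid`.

invalid

Key hex bytes 54 is 1 byte ≤ B = 3; zero-pad to 3 bytes: K' = 54 00 00.
K' ⊕ ipad = 62 36 36; K' ⊕ opad = 08 5c 5c.
Inner hash: even-index sum = 450 mod 256 = 194; odd-index sum = 368 mod 256 = 112 → c2 70.
Outer hash (recomputed tag): even-index sum = 212 mod 256 = 212; odd-index sum = 286 mod 256 = 30 → d4 1e.
Recomputed tag = d41e; claimed = d41b → mismatch.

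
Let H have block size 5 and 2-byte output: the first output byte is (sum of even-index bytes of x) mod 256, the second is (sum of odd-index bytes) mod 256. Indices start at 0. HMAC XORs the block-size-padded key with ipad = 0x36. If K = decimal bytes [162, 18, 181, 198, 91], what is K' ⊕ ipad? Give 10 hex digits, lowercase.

Key decimal bytes [162, 18, 181, 198, 91] = a2 12 b5 c6 5b is exactly B = 5 bytes: K' = a2 12 b5 c6 5b.
XOR each byte with 0x36: a2⊕36=94, 12⊕36=24, b5⊕36=83, c6⊕36=f0, 5b⊕36=6d.

942483f06d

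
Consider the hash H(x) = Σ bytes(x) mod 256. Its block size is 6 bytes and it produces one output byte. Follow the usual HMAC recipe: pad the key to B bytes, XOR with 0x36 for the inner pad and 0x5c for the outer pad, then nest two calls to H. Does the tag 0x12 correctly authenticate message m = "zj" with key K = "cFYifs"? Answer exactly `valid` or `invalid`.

invalid

Key "cFYifs" = 63 46 59 69 66 73 is exactly B = 6 bytes: K' = 63 46 59 69 66 73.
K' ⊕ ipad = 55 70 6f 5f 50 45; K' ⊕ opad = 3f 1a 05 35 3a 2f.
Inner hash: sum = 85+112+111+95+80+69+122+106 = 780; mod 256 = 12 → 0c.
Outer hash (recomputed tag): sum = 63+26+5+53+58+47+12 = 264; mod 256 = 8 → 08.
Recomputed tag = 08; claimed = 12 → mismatch.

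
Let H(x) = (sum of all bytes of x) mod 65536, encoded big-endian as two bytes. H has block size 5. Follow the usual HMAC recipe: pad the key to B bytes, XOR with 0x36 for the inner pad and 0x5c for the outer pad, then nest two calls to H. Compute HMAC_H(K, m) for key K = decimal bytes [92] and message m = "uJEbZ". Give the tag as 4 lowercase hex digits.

Key decimal bytes [92] = 5c is 1 byte ≤ B = 5; zero-pad to 5 bytes: K' = 5c 00 00 00 00.
K' ⊕ ipad = 6a 36 36 36 36.  K' ⊕ opad = 00 5c 5c 5c 5c.
Inner input = (K'⊕ipad) ∥ m = 6a 36 36 36 36 ∥ 75 4a 45 62 5a.
Inner hash: sum = 106+54+54+54+54+117+74+69+98+90 = 770 → 03 02.
Outer input = (K'⊕opad) ∥ inner = 00 5c 5c 5c 5c ∥ 03 02.
Outer hash (tag): sum = 0+92+92+92+92+3+2 = 373 → 01 75.

0175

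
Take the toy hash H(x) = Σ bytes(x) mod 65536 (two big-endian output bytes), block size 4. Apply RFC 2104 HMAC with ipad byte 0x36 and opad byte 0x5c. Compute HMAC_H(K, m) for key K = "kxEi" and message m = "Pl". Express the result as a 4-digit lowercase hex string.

Key "kxEi" = 6b 78 45 69 is exactly B = 4 bytes: K' = 6b 78 45 69.
K' ⊕ ipad = 5d 4e 73 5f.  K' ⊕ opad = 37 24 19 35.
Inner input = (K'⊕ipad) ∥ m = 5d 4e 73 5f ∥ 50 6c.
Inner hash: sum = 93+78+115+95+80+108 = 569 → 02 39.
Outer input = (K'⊕opad) ∥ inner = 37 24 19 35 ∥ 02 39.
Outer hash (tag): sum = 55+36+25+53+2+57 = 228 → 00 e4.

00e4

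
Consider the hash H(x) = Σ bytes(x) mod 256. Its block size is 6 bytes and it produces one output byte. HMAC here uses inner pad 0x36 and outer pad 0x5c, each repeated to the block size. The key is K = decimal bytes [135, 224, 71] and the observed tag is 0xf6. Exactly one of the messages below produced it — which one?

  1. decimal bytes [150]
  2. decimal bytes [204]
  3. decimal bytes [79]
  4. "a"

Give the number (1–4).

1

Key decimal bytes [135, 224, 71] = 87 e0 47 is 3 bytes ≤ B = 6; zero-pad to 6 bytes: K' = 87 e0 47 00 00 00.
K' ⊕ ipad = b1 d6 71 36 36 36; K' ⊕ opad = db bc 1b 5c 5c 5c.
m1: inner = H(b1 d6 71 36 36 36 96) = 30; tag = H(db bc 1b 5c 5c 5c 30) = f6 ← matches
m2: inner = H(b1 d6 71 36 36 36 cc) = 66; tag = H(db bc 1b 5c 5c 5c 66) = 2c
m3: inner = H(b1 d6 71 36 36 36 4f) = e9; tag = H(db bc 1b 5c 5c 5c e9) = af
m4: inner = H(b1 d6 71 36 36 36 61) = fb; tag = H(db bc 1b 5c 5c 5c fb) = c1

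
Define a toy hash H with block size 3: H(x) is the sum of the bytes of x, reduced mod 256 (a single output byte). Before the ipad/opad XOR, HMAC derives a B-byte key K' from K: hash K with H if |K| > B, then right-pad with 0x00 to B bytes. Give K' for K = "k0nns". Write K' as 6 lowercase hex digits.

ea0000

|K| = 5 > B = 3, so first hash the key.
H(K): sum = 107+48+110+110+115 = 490; mod 256 = 234 → ea.
Zero-pad H(K) = ea to 3 bytes: K' = ea 00 00.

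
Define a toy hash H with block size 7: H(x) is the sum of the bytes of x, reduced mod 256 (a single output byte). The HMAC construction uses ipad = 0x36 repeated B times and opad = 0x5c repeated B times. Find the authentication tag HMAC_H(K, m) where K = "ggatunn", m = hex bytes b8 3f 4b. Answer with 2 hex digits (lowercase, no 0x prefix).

Key "ggatunn" = 67 67 61 74 75 6e 6e is exactly B = 7 bytes: K' = 67 67 61 74 75 6e 6e.
K' ⊕ ipad = 51 51 57 42 43 58 58.  K' ⊕ opad = 3b 3b 3d 28 29 32 32.
Inner input = (K'⊕ipad) ∥ m = 51 51 57 42 43 58 58 ∥ b8 3f 4b.
Inner hash: sum = 81+81+87+66+67+88+88+184+63+75 = 880; mod 256 = 112 → 70.
Outer input = (K'⊕opad) ∥ inner = 3b 3b 3d 28 29 32 32 ∥ 70.
Outer hash (tag): sum = 59+59+61+40+41+50+50+112 = 472; mod 256 = 216 → d8.

d8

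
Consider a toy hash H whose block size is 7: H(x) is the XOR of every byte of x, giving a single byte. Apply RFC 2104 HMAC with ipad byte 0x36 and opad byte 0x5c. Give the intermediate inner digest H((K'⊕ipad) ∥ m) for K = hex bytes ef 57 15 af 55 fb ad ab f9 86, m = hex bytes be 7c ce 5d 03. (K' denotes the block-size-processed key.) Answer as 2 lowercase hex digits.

Key hex bytes ef 57 15 af 55 fb ad ab f9 86 is 10 bytes > B = 7, so hash it first: H(key) = d5, then zero-pad to 7 bytes: K' = d5 00 00 00 00 00 00.
K' ⊕ ipad = e3 36 36 36 36 36 36.
Inner input = e3 36 36 36 36 36 36 ∥ be 7c ce 5d 03.
Inner hash: XOR e3⊕36⊕36⊕36⊕36⊕36⊕36⊕be⊕7c⊕ce⊕5d⊕03 = b1.

b1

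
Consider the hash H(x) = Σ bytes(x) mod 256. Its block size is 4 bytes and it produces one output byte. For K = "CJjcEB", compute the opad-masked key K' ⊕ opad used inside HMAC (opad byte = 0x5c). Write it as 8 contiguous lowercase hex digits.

Key "CJjcEB" = 43 4a 6a 63 45 42 is 6 bytes > B = 4, so hash it first: H(key) = e1, then zero-pad to 4 bytes: K' = e1 00 00 00.
XOR each byte with 0x5c: e1⊕5c=bd, 00⊕5c=5c, 00⊕5c=5c, 00⊕5c=5c.

bd5c5c5c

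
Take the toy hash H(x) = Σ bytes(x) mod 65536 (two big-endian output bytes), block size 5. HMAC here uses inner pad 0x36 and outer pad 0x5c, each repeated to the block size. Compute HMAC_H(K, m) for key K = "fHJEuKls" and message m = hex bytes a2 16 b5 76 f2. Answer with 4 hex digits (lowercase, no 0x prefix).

Key "fHJEuKls" = 66 48 4a 45 75 4b 6c 73 is 8 bytes > B = 5, so hash it first: H(key) = 02 dc, then zero-pad to 5 bytes: K' = 02 dc 00 00 00.
K' ⊕ ipad = 34 ea 36 36 36.  K' ⊕ opad = 5e 80 5c 5c 5c.
Inner input = (K'⊕ipad) ∥ m = 34 ea 36 36 36 ∥ a2 16 b5 76 f2.
Inner hash: sum = 52+234+54+54+54+162+22+181+118+242 = 1173 → 04 95.
Outer input = (K'⊕opad) ∥ inner = 5e 80 5c 5c 5c ∥ 04 95.
Outer hash (tag): sum = 94+128+92+92+92+4+149 = 651 → 02 8b.

028b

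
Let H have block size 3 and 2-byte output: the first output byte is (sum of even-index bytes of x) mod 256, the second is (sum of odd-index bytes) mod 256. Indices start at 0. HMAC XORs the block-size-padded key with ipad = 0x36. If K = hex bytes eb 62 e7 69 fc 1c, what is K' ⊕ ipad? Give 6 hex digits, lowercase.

Key hex bytes eb 62 e7 69 fc 1c is 6 bytes > B = 3, so hash it first: H(key) = ce e7, then zero-pad to 3 bytes: K' = ce e7 00.
XOR each byte with 0x36: ce⊕36=f8, e7⊕36=d1, 00⊕36=36.

f8d136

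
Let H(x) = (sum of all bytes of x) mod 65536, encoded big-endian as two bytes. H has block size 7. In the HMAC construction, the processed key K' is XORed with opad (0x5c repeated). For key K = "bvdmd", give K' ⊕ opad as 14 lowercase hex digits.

Key "bvdmd" = 62 76 64 6d 64 is 5 bytes ≤ B = 7; zero-pad to 7 bytes: K' = 62 76 64 6d 64 00 00.
XOR each byte with 0x5c: 62⊕5c=3e, 76⊕5c=2a, 64⊕5c=38, 6d⊕5c=31, 64⊕5c=38, 00⊕5c=5c, 00⊕5c=5c.

3e2a3831385c5c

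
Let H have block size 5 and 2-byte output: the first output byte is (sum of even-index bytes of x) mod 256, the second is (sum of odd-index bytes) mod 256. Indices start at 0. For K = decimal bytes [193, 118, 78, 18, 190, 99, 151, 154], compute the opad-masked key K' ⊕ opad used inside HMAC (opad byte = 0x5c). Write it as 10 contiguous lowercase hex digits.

Key decimal bytes [193, 118, 78, 18, 190, 99, 151, 154] = c1 76 4e 12 be 63 97 9a is 8 bytes > B = 5, so hash it first: H(key) = 64 85, then zero-pad to 5 bytes: K' = 64 85 00 00 00.
XOR each byte with 0x5c: 64⊕5c=38, 85⊕5c=d9, 00⊕5c=5c, 00⊕5c=5c, 00⊕5c=5c.

38d95c5c5c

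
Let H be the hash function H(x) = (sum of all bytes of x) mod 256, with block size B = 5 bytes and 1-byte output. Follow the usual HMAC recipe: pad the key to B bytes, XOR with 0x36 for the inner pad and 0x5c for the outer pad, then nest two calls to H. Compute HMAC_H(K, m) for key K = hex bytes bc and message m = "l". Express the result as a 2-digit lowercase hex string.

1e

Key hex bytes bc is 1 byte ≤ B = 5; zero-pad to 5 bytes: K' = bc 00 00 00 00.
K' ⊕ ipad = 8a 36 36 36 36.  K' ⊕ opad = e0 5c 5c 5c 5c.
Inner input = (K'⊕ipad) ∥ m = 8a 36 36 36 36 ∥ 6c.
Inner hash: sum = 138+54+54+54+54+108 = 462; mod 256 = 206 → ce.
Outer input = (K'⊕opad) ∥ inner = e0 5c 5c 5c 5c ∥ ce.
Outer hash (tag): sum = 224+92+92+92+92+206 = 798; mod 256 = 30 → 1e.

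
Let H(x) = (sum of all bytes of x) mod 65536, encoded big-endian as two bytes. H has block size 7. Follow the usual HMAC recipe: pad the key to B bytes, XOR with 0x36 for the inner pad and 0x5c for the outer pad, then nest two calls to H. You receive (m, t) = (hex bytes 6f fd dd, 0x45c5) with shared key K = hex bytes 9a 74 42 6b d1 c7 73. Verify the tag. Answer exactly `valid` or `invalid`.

Key hex bytes 9a 74 42 6b d1 c7 73 is exactly B = 7 bytes: K' = 9a 74 42 6b d1 c7 73.
K' ⊕ ipad = ac 42 74 5d e7 f1 45; K' ⊕ opad = c6 28 1e 37 8d 9b 2f.
Inner hash: sum = 172+66+116+93+231+241+69+111+253+221 = 1573 → 06 25.
Outer hash (recomputed tag): sum = 198+40+30+55+141+155+47+6+37 = 709 → 02 c5.
Recomputed tag = 02c5; claimed = 45c5 → mismatch.

invalid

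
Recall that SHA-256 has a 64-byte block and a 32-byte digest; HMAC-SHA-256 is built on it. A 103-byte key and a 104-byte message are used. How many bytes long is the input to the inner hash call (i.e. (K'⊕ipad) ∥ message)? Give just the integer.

168

Key is 103 > 64 bytes, so it is hashed to 32 bytes then zero-padded to 64: |K'| = 64.
Inner input = (K'⊕ipad) ∥ m → 64 + 104 = 168 bytes.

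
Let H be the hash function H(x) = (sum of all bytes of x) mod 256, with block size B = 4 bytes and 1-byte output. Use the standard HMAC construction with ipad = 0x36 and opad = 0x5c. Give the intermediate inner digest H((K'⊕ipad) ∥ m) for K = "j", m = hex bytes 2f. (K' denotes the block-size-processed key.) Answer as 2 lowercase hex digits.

Key "j" = 6a is 1 byte ≤ B = 4; zero-pad to 4 bytes: K' = 6a 00 00 00.
K' ⊕ ipad = 5c 36 36 36.
Inner input = 5c 36 36 36 ∥ 2f.
Inner hash: sum = 92+54+54+54+47 = 301; mod 256 = 45 → 2d.

2d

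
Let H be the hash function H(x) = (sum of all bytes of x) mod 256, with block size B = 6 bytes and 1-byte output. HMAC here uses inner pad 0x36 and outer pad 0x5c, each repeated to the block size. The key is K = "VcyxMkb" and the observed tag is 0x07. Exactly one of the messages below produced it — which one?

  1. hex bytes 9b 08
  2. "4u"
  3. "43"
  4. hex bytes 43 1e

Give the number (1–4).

Key "VcyxMkb" = 56 63 79 78 4d 6b 62 is 7 bytes > B = 6, so hash it first: H(key) = c4, then zero-pad to 6 bytes: K' = c4 00 00 00 00 00.
K' ⊕ ipad = f2 36 36 36 36 36; K' ⊕ opad = 98 5c 5c 5c 5c 5c.
m1: inner = H(f2 36 36 36 36 36 9b 08) = a3; tag = H(98 5c 5c 5c 5c 5c a3) = 07 ← matches
m2: inner = H(f2 36 36 36 36 36 34 75) = a9; tag = H(98 5c 5c 5c 5c 5c a9) = 0d
m3: inner = H(f2 36 36 36 36 36 34 33) = 67; tag = H(98 5c 5c 5c 5c 5c 67) = cb
m4: inner = H(f2 36 36 36 36 36 43 1e) = 61; tag = H(98 5c 5c 5c 5c 5c 61) = c5

1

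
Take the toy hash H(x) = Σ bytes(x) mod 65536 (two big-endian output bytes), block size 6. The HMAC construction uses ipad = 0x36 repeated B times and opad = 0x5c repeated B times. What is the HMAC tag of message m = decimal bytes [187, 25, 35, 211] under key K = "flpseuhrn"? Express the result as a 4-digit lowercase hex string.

Key "flpseuhrn" = 66 6c 70 73 65 75 68 72 6e is 9 bytes > B = 6, so hash it first: H(key) = 03 d7, then zero-pad to 6 bytes: K' = 03 d7 00 00 00 00.
K' ⊕ ipad = 35 e1 36 36 36 36.  K' ⊕ opad = 5f 8b 5c 5c 5c 5c.
Inner input = (K'⊕ipad) ∥ m = 35 e1 36 36 36 36 ∥ bb 19 23 d3.
Inner hash: sum = 53+225+54+54+54+54+187+25+35+211 = 952 → 03 b8.
Outer input = (K'⊕opad) ∥ inner = 5f 8b 5c 5c 5c 5c ∥ 03 b8.
Outer hash (tag): sum = 95+139+92+92+92+92+3+184 = 789 → 03 15.

0315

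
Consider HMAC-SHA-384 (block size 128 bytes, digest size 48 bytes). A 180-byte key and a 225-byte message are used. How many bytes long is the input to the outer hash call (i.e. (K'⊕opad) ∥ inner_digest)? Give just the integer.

Key is 180 > 128 bytes, so it is hashed to 48 bytes then zero-padded to 128: |K'| = 128.
Outer input = (K'⊕opad) ∥ H(inner) → 128 + 48 = 176 bytes.

176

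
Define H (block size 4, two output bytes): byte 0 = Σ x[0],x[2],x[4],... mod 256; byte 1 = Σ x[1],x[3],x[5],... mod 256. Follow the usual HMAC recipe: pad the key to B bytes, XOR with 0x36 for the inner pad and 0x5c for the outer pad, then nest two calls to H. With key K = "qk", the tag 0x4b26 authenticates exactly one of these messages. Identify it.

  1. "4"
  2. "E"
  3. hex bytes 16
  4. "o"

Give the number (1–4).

Key "qk" = 71 6b is 2 bytes ≤ B = 4; zero-pad to 4 bytes: K' = 71 6b 00 00.
K' ⊕ ipad = 47 5d 36 36; K' ⊕ opad = 2d 37 5c 5c.
m1: inner = H(47 5d 36 36 34) = b1 93; tag = H(2d 37 5c 5c b1 93) = 3a26
m2: inner = H(47 5d 36 36 45) = c2 93; tag = H(2d 37 5c 5c c2 93) = 4b26 ← matches
m3: inner = H(47 5d 36 36 16) = 93 93; tag = H(2d 37 5c 5c 93 93) = 1c26
m4: inner = H(47 5d 36 36 6f) = ec 93; tag = H(2d 37 5c 5c ec 93) = 7526

2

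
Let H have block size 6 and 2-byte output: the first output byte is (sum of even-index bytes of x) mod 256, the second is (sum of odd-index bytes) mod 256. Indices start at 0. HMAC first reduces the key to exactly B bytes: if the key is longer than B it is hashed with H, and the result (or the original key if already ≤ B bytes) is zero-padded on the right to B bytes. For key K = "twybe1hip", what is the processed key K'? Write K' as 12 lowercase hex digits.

|K| = 9 > B = 6, so first hash the key.
H(K): even-index sum = 554 mod 256 = 42; odd-index sum = 371 mod 256 = 115 → 2a 73.
Zero-pad H(K) = 2a 73 to 6 bytes: K' = 2a 73 00 00 00 00.

2a7300000000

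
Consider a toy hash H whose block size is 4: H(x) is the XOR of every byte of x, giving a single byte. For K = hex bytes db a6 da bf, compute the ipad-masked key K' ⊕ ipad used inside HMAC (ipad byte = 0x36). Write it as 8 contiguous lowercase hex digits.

ed90ec89

Key hex bytes db a6 da bf is exactly B = 4 bytes: K' = db a6 da bf.
XOR each byte with 0x36: db⊕36=ed, a6⊕36=90, da⊕36=ec, bf⊕36=89.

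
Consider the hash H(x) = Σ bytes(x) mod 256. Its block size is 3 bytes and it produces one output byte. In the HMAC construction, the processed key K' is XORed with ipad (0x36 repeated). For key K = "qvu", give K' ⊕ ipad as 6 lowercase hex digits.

Key "qvu" = 71 76 75 is exactly B = 3 bytes: K' = 71 76 75.
XOR each byte with 0x36: 71⊕36=47, 76⊕36=40, 75⊕36=43.

474043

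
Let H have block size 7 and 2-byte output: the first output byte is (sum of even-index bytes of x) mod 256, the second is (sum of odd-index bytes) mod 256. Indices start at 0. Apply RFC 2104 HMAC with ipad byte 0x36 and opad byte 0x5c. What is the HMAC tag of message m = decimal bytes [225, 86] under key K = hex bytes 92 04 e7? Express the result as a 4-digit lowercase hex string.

Key hex bytes 92 04 e7 is 3 bytes ≤ B = 7; zero-pad to 7 bytes: K' = 92 04 e7 00 00 00 00.
K' ⊕ ipad = a4 32 d1 36 36 36 36.  K' ⊕ opad = ce 58 bb 5c 5c 5c 5c.
Inner input = (K'⊕ipad) ∥ m = a4 32 d1 36 36 36 36 ∥ e1 56.
Inner hash: even-index sum = 567 mod 256 = 55; odd-index sum = 383 mod 256 = 127 → 37 7f.
Outer input = (K'⊕opad) ∥ inner = ce 58 bb 5c 5c 5c 5c ∥ 37 7f.
Outer hash (tag): even-index sum = 704 mod 256 = 192; odd-index sum = 327 mod 256 = 71 → c0 47.

c047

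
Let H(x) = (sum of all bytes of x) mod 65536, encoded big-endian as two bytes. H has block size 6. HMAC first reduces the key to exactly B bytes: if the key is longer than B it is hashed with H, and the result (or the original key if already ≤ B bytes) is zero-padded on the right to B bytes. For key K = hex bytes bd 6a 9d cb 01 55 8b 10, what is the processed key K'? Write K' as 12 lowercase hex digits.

|K| = 8 > B = 6, so first hash the key.
H(K): sum = 189+106+157+203+1+85+139+16 = 896 → 03 80.
Zero-pad H(K) = 03 80 to 6 bytes: K' = 03 80 00 00 00 00.

038000000000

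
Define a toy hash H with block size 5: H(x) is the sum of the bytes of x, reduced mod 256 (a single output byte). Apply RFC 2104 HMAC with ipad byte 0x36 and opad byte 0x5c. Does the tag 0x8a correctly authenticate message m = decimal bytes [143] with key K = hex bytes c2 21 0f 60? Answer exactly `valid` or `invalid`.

invalid

Key hex bytes c2 21 0f 60 is 4 bytes ≤ B = 5; zero-pad to 5 bytes: K' = c2 21 0f 60 00.
K' ⊕ ipad = f4 17 39 56 36; K' ⊕ opad = 9e 7d 53 3c 5c.
Inner hash: sum = 244+23+57+86+54+143 = 607; mod 256 = 95 → 5f.
Outer hash (recomputed tag): sum = 158+125+83+60+92+95 = 613; mod 256 = 101 → 65.
Recomputed tag = 65; claimed = 8a → mismatch.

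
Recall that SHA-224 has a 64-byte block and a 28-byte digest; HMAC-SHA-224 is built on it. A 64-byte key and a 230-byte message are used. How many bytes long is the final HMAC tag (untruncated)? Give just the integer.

The tag is one SHA-224 digest: 28 bytes.

28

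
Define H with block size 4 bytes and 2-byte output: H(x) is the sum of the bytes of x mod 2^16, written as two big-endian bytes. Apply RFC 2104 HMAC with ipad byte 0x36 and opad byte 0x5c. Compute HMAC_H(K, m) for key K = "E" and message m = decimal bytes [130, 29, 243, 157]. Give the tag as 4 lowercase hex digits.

Key "E" = 45 is 1 byte ≤ B = 4; zero-pad to 4 bytes: K' = 45 00 00 00.
K' ⊕ ipad = 73 36 36 36.  K' ⊕ opad = 19 5c 5c 5c.
Inner input = (K'⊕ipad) ∥ m = 73 36 36 36 ∥ 82 1d f3 9d.
Inner hash: sum = 115+54+54+54+130+29+243+157 = 836 → 03 44.
Outer input = (K'⊕opad) ∥ inner = 19 5c 5c 5c ∥ 03 44.
Outer hash (tag): sum = 25+92+92+92+3+68 = 372 → 01 74.

0174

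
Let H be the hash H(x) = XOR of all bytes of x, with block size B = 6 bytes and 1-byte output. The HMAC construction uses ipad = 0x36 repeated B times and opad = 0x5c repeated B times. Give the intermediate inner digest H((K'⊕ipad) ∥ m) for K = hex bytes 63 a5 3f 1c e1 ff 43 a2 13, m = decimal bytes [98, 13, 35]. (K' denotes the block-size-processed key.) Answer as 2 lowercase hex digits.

45

Key hex bytes 63 a5 3f 1c e1 ff 43 a2 13 is 9 bytes > B = 6, so hash it first: H(key) = 09, then zero-pad to 6 bytes: K' = 09 00 00 00 00 00.
K' ⊕ ipad = 3f 36 36 36 36 36.
Inner input = 3f 36 36 36 36 36 ∥ 62 0d 23.
Inner hash: XOR 3f⊕36⊕36⊕36⊕36⊕36⊕62⊕0d⊕23 = 45.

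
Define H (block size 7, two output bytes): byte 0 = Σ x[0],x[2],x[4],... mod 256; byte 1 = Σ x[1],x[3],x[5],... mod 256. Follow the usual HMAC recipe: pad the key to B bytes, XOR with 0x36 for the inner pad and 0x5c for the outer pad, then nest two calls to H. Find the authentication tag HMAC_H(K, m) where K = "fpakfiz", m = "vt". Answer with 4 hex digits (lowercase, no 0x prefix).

Key "fpakfiz" = 66 70 61 6b 66 69 7a is exactly B = 7 bytes: K' = 66 70 61 6b 66 69 7a.
K' ⊕ ipad = 50 46 57 5d 50 5f 4c.  K' ⊕ opad = 3a 2c 3d 37 3a 35 26.
Inner input = (K'⊕ipad) ∥ m = 50 46 57 5d 50 5f 4c ∥ 76 74.
Inner hash: even-index sum = 439 mod 256 = 183; odd-index sum = 376 mod 256 = 120 → b7 78.
Outer input = (K'⊕opad) ∥ inner = 3a 2c 3d 37 3a 35 26 ∥ b7 78.
Outer hash (tag): even-index sum = 335 mod 256 = 79; odd-index sum = 335 mod 256 = 79 → 4f 4f.

4f4f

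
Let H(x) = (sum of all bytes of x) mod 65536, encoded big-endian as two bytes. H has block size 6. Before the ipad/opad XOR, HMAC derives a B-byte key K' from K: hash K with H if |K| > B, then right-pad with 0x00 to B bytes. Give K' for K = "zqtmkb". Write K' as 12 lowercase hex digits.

Key "zqtmkb" = 7a 71 74 6d 6b 62 is exactly B = 6 bytes: K' = 7a 71 74 6d 6b 62.

7a71746d6b62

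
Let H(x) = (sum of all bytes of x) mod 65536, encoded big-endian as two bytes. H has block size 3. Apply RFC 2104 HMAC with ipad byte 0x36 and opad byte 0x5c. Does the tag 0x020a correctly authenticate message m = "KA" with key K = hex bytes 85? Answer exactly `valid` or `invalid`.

invalid

Key hex bytes 85 is 1 byte ≤ B = 3; zero-pad to 3 bytes: K' = 85 00 00.
K' ⊕ ipad = b3 36 36; K' ⊕ opad = d9 5c 5c.
Inner hash: sum = 179+54+54+75+65 = 427 → 01 ab.
Outer hash (recomputed tag): sum = 217+92+92+1+171 = 573 → 02 3d.
Recomputed tag = 023d; claimed = 020a → mismatch.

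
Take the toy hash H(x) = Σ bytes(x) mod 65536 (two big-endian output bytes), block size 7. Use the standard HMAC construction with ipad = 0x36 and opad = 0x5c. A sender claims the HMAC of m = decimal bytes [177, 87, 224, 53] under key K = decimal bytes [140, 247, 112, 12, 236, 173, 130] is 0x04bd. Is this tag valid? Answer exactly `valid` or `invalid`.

Key decimal bytes [140, 247, 112, 12, 236, 173, 130] = 8c f7 70 0c ec ad 82 is exactly B = 7 bytes: K' = 8c f7 70 0c ec ad 82.
K' ⊕ ipad = ba c1 46 3a da 9b b4; K' ⊕ opad = d0 ab 2c 50 b0 f1 de.
Inner hash: sum = 186+193+70+58+218+155+180+177+87+224+53 = 1601 → 06 41.
Outer hash (recomputed tag): sum = 208+171+44+80+176+241+222+6+65 = 1213 → 04 bd.
Recomputed tag = 04bd; claimed = 04bd → match.

valid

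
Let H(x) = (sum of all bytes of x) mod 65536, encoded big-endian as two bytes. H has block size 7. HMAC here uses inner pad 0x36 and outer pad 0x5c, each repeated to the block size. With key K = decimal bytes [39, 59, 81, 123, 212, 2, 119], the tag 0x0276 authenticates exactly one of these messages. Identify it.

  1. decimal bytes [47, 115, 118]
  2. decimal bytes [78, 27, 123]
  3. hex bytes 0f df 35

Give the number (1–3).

3

Key decimal bytes [39, 59, 81, 123, 212, 2, 119] = 27 3b 51 7b d4 02 77 is exactly B = 7 bytes: K' = 27 3b 51 7b d4 02 77.
K' ⊕ ipad = 11 0d 67 4d e2 34 41; K' ⊕ opad = 7b 67 0d 27 88 5e 2b.
m1: inner = H(11 0d 67 4d e2 34 41 2f 73 76) = 03 41; tag = H(7b 67 0d 27 88 5e 2b 03 41) = 026b
m2: inner = H(11 0d 67 4d e2 34 41 4e 1b 7b) = 03 0d; tag = H(7b 67 0d 27 88 5e 2b 03 0d) = 0237
m3: inner = H(11 0d 67 4d e2 34 41 0f df 35) = 03 4c; tag = H(7b 67 0d 27 88 5e 2b 03 4c) = 0276 ← matches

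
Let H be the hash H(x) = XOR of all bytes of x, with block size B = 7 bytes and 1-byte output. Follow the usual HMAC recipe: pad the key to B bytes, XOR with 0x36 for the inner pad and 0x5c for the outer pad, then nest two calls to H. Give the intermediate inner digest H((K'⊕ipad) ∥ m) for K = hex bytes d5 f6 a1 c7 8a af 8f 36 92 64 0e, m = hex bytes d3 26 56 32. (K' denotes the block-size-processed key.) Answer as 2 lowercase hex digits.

Key hex bytes d5 f6 a1 c7 8a af 8f 36 92 64 0e is 11 bytes > B = 7, so hash it first: H(key) = 21, then zero-pad to 7 bytes: K' = 21 00 00 00 00 00 00.
K' ⊕ ipad = 17 36 36 36 36 36 36.
Inner input = 17 36 36 36 36 36 36 ∥ d3 26 56 32.
Inner hash: XOR 17⊕36⊕36⊕36⊕36⊕36⊕36⊕d3⊕26⊕56⊕32 = 86.

86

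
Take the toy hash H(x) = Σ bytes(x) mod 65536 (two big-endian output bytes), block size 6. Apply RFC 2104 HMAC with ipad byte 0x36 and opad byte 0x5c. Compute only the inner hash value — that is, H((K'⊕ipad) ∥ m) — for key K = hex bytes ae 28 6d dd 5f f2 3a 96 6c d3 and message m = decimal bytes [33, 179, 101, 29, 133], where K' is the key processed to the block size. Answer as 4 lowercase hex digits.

039c

Key hex bytes ae 28 6d dd 5f f2 3a 96 6c d3 is 10 bytes > B = 6, so hash it first: H(key) = 05 80, then zero-pad to 6 bytes: K' = 05 80 00 00 00 00.
K' ⊕ ipad = 33 b6 36 36 36 36.
Inner input = 33 b6 36 36 36 36 ∥ 21 b3 65 1d 85.
Inner hash: sum = 51+182+54+54+54+54+33+179+101+29+133 = 924 → 03 9c.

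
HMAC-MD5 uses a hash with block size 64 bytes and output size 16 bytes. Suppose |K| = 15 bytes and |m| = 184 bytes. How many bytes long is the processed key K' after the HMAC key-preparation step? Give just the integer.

Key is 15 ≤ 64 bytes, zero-padded: |K'| = 64.

64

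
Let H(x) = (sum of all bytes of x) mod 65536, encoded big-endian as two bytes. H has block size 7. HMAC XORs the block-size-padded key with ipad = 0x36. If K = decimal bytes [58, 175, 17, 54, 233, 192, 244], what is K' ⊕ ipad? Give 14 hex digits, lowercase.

0c992700dff6c2

Key decimal bytes [58, 175, 17, 54, 233, 192, 244] = 3a af 11 36 e9 c0 f4 is exactly B = 7 bytes: K' = 3a af 11 36 e9 c0 f4.
XOR each byte with 0x36: 3a⊕36=0c, af⊕36=99, 11⊕36=27, 36⊕36=00, e9⊕36=df, c0⊕36=f6, f4⊕36=c2.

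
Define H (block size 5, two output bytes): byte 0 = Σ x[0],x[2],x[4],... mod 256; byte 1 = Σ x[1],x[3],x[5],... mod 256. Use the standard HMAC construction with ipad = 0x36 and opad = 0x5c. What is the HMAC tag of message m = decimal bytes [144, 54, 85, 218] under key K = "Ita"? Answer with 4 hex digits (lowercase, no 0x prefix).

Key "Ita" = 49 74 61 is 3 bytes ≤ B = 5; zero-pad to 5 bytes: K' = 49 74 61 00 00.
K' ⊕ ipad = 7f 42 57 36 36.  K' ⊕ opad = 15 28 3d 5c 5c.
Inner input = (K'⊕ipad) ∥ m = 7f 42 57 36 36 ∥ 90 36 55 da.
Inner hash: even-index sum = 540 mod 256 = 28; odd-index sum = 349 mod 256 = 93 → 1c 5d.
Outer input = (K'⊕opad) ∥ inner = 15 28 3d 5c 5c ∥ 1c 5d.
Outer hash (tag): even-index sum = 267 mod 256 = 11; odd-index sum = 160 mod 256 = 160 → 0b a0.

0ba0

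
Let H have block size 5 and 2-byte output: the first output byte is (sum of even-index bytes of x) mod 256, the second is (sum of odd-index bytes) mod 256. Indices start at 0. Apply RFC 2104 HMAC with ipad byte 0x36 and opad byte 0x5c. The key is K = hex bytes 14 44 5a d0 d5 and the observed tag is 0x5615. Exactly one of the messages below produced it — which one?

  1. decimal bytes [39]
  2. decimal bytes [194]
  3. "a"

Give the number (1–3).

Key hex bytes 14 44 5a d0 d5 is exactly B = 5 bytes: K' = 14 44 5a d0 d5.
K' ⊕ ipad = 22 72 6c e6 e3; K' ⊕ opad = 48 18 06 8c 89.
m1: inner = H(22 72 6c e6 e3 27) = 71 7f; tag = H(48 18 06 8c 89 71 7f) = 5615 ← matches
m2: inner = H(22 72 6c e6 e3 c2) = 71 1a; tag = H(48 18 06 8c 89 71 1a) = f115
m3: inner = H(22 72 6c e6 e3 61) = 71 b9; tag = H(48 18 06 8c 89 71 b9) = 9015

1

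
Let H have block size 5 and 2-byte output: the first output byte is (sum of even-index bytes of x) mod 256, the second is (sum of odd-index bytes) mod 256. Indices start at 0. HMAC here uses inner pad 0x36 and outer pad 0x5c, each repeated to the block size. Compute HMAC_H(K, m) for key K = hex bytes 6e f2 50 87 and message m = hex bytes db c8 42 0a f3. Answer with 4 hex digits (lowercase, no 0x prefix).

1f4f

Key hex bytes 6e f2 50 87 is 4 bytes ≤ B = 5; zero-pad to 5 bytes: K' = 6e f2 50 87 00.
K' ⊕ ipad = 58 c4 66 b1 36.  K' ⊕ opad = 32 ae 0c db 5c.
Inner input = (K'⊕ipad) ∥ m = 58 c4 66 b1 36 ∥ db c8 42 0a f3.
Inner hash: even-index sum = 454 mod 256 = 198; odd-index sum = 901 mod 256 = 133 → c6 85.
Outer input = (K'⊕opad) ∥ inner = 32 ae 0c db 5c ∥ c6 85.
Outer hash (tag): even-index sum = 287 mod 256 = 31; odd-index sum = 591 mod 256 = 79 → 1f 4f.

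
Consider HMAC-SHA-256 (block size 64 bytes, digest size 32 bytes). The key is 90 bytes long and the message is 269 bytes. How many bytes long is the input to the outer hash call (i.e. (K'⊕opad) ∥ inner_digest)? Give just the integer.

Key is 90 > 64 bytes, so it is hashed to 32 bytes then zero-padded to 64: |K'| = 64.
Outer input = (K'⊕opad) ∥ H(inner) → 64 + 32 = 96 bytes.

96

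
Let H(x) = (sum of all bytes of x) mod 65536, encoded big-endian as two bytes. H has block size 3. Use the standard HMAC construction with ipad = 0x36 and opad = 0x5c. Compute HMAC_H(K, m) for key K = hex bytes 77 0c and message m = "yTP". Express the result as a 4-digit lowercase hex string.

Key hex bytes 77 0c is 2 bytes ≤ B = 3; zero-pad to 3 bytes: K' = 77 0c 00.
K' ⊕ ipad = 41 3a 36.  K' ⊕ opad = 2b 50 5c.
Inner input = (K'⊕ipad) ∥ m = 41 3a 36 ∥ 79 54 50.
Inner hash: sum = 65+58+54+121+84+80 = 462 → 01 ce.
Outer input = (K'⊕opad) ∥ inner = 2b 50 5c ∥ 01 ce.
Outer hash (tag): sum = 43+80+92+1+206 = 422 → 01 a6.

01a6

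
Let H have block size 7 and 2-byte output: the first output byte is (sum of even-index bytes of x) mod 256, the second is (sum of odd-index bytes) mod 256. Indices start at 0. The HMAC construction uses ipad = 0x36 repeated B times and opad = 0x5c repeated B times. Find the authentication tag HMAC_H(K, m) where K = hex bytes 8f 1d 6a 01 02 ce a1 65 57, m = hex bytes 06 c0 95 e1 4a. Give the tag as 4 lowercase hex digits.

7bcd

Key hex bytes 8f 1d 6a 01 02 ce a1 65 57 is 9 bytes > B = 7, so hash it first: H(key) = f3 51, then zero-pad to 7 bytes: K' = f3 51 00 00 00 00 00.
K' ⊕ ipad = c5 67 36 36 36 36 36.  K' ⊕ opad = af 0d 5c 5c 5c 5c 5c.
Inner input = (K'⊕ipad) ∥ m = c5 67 36 36 36 36 36 ∥ 06 c0 95 e1 4a.
Inner hash: even-index sum = 776 mod 256 = 8; odd-index sum = 440 mod 256 = 184 → 08 b8.
Outer input = (K'⊕opad) ∥ inner = af 0d 5c 5c 5c 5c 5c ∥ 08 b8.
Outer hash (tag): even-index sum = 635 mod 256 = 123; odd-index sum = 205 mod 256 = 205 → 7b cd.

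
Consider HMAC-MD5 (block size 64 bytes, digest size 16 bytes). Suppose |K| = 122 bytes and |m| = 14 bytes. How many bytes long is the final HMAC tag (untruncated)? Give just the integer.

The tag is one MD5 digest: 16 bytes.

16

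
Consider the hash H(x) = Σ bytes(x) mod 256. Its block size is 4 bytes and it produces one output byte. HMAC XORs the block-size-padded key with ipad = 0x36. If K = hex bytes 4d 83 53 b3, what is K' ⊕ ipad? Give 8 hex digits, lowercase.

7bb56585

Key hex bytes 4d 83 53 b3 is exactly B = 4 bytes: K' = 4d 83 53 b3.
XOR each byte with 0x36: 4d⊕36=7b, 83⊕36=b5, 53⊕36=65, b3⊕36=85.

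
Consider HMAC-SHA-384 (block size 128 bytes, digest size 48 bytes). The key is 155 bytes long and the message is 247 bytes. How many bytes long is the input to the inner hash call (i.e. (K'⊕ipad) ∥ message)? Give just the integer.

Key is 155 > 128 bytes, so it is hashed to 48 bytes then zero-padded to 128: |K'| = 128.
Inner input = (K'⊕ipad) ∥ m → 128 + 247 = 375 bytes.

375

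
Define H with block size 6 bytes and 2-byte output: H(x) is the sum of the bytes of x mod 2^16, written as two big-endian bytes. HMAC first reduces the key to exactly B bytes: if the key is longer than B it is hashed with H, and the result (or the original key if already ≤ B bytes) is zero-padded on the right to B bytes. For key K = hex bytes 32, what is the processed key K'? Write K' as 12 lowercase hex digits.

320000000000

Key hex bytes 32 is 1 byte ≤ B = 6; zero-pad to 6 bytes: K' = 32 00 00 00 00 00.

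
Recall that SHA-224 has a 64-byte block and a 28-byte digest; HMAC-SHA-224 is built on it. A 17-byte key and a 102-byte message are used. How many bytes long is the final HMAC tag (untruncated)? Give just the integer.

The tag is one SHA-224 digest: 28 bytes.

28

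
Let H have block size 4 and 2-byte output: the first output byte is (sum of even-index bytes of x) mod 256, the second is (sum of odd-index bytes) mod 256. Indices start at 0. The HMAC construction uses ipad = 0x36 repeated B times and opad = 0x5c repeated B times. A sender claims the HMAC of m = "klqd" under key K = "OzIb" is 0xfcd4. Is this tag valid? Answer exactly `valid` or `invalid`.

Key "OzIb" = 4f 7a 49 62 is exactly B = 4 bytes: K' = 4f 7a 49 62.
K' ⊕ ipad = 79 4c 7f 54; K' ⊕ opad = 13 26 15 3e.
Inner hash: even-index sum = 468 mod 256 = 212; odd-index sum = 368 mod 256 = 112 → d4 70.
Outer hash (recomputed tag): even-index sum = 252 mod 256 = 252; odd-index sum = 212 mod 256 = 212 → fc d4.
Recomputed tag = fcd4; claimed = fcd4 → match.

valid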